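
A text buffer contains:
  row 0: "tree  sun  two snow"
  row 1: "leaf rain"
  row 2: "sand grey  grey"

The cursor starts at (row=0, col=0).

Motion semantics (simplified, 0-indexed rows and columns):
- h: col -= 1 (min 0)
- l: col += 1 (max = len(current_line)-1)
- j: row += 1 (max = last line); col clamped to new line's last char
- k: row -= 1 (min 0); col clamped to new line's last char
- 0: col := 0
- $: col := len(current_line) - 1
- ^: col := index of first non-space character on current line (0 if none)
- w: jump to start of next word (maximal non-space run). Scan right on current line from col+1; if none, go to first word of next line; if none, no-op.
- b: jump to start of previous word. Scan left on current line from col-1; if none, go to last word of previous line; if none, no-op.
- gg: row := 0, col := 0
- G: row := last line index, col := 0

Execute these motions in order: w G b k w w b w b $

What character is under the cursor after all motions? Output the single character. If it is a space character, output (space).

After 1 (w): row=0 col=6 char='s'
After 2 (G): row=2 col=0 char='s'
After 3 (b): row=1 col=5 char='r'
After 4 (k): row=0 col=5 char='_'
After 5 (w): row=0 col=6 char='s'
After 6 (w): row=0 col=11 char='t'
After 7 (b): row=0 col=6 char='s'
After 8 (w): row=0 col=11 char='t'
After 9 (b): row=0 col=6 char='s'
After 10 ($): row=0 col=18 char='w'

Answer: w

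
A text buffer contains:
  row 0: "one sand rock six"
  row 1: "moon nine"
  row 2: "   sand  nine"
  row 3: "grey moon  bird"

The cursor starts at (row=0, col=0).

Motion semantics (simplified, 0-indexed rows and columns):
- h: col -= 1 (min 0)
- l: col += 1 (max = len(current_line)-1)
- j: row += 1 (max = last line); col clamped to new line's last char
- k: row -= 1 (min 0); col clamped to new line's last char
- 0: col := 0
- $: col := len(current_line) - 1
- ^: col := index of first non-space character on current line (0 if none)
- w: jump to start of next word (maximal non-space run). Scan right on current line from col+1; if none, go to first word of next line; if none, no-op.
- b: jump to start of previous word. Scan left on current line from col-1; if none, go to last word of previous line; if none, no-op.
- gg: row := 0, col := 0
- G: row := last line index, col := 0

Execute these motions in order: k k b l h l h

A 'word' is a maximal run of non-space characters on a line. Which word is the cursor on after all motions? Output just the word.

Answer: one

Derivation:
After 1 (k): row=0 col=0 char='o'
After 2 (k): row=0 col=0 char='o'
After 3 (b): row=0 col=0 char='o'
After 4 (l): row=0 col=1 char='n'
After 5 (h): row=0 col=0 char='o'
After 6 (l): row=0 col=1 char='n'
After 7 (h): row=0 col=0 char='o'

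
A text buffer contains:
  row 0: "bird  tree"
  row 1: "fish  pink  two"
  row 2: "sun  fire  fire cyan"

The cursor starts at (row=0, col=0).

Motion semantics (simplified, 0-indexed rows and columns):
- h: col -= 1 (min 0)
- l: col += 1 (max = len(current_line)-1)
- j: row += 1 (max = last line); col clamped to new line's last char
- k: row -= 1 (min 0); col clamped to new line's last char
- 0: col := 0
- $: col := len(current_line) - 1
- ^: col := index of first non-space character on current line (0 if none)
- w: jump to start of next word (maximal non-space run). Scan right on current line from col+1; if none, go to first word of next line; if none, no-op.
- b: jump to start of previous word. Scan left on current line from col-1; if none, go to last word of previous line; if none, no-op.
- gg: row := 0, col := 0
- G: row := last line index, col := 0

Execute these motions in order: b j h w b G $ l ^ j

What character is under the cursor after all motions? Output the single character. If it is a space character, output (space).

After 1 (b): row=0 col=0 char='b'
After 2 (j): row=1 col=0 char='f'
After 3 (h): row=1 col=0 char='f'
After 4 (w): row=1 col=6 char='p'
After 5 (b): row=1 col=0 char='f'
After 6 (G): row=2 col=0 char='s'
After 7 ($): row=2 col=19 char='n'
After 8 (l): row=2 col=19 char='n'
After 9 (^): row=2 col=0 char='s'
After 10 (j): row=2 col=0 char='s'

Answer: s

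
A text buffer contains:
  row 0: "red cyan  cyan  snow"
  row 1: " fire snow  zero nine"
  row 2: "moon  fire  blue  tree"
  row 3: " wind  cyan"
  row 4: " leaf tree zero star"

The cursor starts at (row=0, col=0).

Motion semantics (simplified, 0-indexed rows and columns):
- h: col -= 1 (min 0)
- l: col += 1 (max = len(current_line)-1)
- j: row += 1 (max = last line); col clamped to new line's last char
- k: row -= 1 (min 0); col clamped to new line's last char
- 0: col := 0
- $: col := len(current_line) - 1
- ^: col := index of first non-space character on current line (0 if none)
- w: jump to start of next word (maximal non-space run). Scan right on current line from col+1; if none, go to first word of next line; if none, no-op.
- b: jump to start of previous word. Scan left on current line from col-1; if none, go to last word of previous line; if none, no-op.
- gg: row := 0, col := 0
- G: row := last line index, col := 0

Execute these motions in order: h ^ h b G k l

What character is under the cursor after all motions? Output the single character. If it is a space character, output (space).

Answer: w

Derivation:
After 1 (h): row=0 col=0 char='r'
After 2 (^): row=0 col=0 char='r'
After 3 (h): row=0 col=0 char='r'
After 4 (b): row=0 col=0 char='r'
After 5 (G): row=4 col=0 char='_'
After 6 (k): row=3 col=0 char='_'
After 7 (l): row=3 col=1 char='w'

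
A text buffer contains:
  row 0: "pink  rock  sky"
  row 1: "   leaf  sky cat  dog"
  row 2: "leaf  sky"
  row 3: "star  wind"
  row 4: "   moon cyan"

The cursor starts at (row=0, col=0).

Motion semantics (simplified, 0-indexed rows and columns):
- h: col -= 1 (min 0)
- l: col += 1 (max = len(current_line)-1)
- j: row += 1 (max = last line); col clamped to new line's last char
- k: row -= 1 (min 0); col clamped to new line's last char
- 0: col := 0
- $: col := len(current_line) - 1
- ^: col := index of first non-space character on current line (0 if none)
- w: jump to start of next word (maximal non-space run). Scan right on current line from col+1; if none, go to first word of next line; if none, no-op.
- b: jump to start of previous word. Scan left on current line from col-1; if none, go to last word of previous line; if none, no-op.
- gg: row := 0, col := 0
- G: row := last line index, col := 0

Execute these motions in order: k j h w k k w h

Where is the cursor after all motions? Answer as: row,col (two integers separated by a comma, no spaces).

Answer: 0,5

Derivation:
After 1 (k): row=0 col=0 char='p'
After 2 (j): row=1 col=0 char='_'
After 3 (h): row=1 col=0 char='_'
After 4 (w): row=1 col=3 char='l'
After 5 (k): row=0 col=3 char='k'
After 6 (k): row=0 col=3 char='k'
After 7 (w): row=0 col=6 char='r'
After 8 (h): row=0 col=5 char='_'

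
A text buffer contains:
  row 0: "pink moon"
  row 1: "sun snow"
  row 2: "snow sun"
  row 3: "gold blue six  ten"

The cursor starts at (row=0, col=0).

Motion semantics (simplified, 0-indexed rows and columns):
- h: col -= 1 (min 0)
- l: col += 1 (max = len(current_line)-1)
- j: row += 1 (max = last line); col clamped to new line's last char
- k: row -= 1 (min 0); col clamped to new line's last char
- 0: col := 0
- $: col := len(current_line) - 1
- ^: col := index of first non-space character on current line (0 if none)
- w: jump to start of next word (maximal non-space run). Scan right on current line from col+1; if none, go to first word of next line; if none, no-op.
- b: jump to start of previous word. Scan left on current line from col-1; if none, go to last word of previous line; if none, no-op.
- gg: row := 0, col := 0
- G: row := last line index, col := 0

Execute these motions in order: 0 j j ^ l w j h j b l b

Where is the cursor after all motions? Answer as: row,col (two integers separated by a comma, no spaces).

Answer: 3,0

Derivation:
After 1 (0): row=0 col=0 char='p'
After 2 (j): row=1 col=0 char='s'
After 3 (j): row=2 col=0 char='s'
After 4 (^): row=2 col=0 char='s'
After 5 (l): row=2 col=1 char='n'
After 6 (w): row=2 col=5 char='s'
After 7 (j): row=3 col=5 char='b'
After 8 (h): row=3 col=4 char='_'
After 9 (j): row=3 col=4 char='_'
After 10 (b): row=3 col=0 char='g'
After 11 (l): row=3 col=1 char='o'
After 12 (b): row=3 col=0 char='g'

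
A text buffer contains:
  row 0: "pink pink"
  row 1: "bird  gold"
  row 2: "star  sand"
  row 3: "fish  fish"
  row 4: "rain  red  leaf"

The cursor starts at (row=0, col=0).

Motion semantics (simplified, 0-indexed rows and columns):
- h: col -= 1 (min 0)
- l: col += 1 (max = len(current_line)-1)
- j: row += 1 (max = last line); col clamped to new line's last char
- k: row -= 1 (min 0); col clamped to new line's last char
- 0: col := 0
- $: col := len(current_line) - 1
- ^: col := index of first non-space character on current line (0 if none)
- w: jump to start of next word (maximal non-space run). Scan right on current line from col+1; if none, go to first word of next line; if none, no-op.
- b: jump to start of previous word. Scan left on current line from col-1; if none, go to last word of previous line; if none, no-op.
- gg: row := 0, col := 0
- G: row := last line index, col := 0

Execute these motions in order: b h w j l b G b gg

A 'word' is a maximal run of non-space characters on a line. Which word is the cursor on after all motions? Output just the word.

Answer: pink

Derivation:
After 1 (b): row=0 col=0 char='p'
After 2 (h): row=0 col=0 char='p'
After 3 (w): row=0 col=5 char='p'
After 4 (j): row=1 col=5 char='_'
After 5 (l): row=1 col=6 char='g'
After 6 (b): row=1 col=0 char='b'
After 7 (G): row=4 col=0 char='r'
After 8 (b): row=3 col=6 char='f'
After 9 (gg): row=0 col=0 char='p'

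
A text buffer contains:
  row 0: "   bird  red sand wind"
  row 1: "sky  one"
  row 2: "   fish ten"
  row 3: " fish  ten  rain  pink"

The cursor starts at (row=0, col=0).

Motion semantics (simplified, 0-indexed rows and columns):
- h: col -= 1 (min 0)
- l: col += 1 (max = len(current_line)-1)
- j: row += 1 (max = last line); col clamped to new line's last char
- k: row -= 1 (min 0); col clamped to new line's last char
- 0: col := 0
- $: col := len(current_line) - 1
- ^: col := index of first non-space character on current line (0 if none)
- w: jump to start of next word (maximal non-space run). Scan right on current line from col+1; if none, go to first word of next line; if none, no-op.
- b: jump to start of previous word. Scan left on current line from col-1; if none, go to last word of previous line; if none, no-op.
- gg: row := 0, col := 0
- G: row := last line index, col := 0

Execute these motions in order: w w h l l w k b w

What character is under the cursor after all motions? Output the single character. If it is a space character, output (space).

After 1 (w): row=0 col=3 char='b'
After 2 (w): row=0 col=9 char='r'
After 3 (h): row=0 col=8 char='_'
After 4 (l): row=0 col=9 char='r'
After 5 (l): row=0 col=10 char='e'
After 6 (w): row=0 col=13 char='s'
After 7 (k): row=0 col=13 char='s'
After 8 (b): row=0 col=9 char='r'
After 9 (w): row=0 col=13 char='s'

Answer: s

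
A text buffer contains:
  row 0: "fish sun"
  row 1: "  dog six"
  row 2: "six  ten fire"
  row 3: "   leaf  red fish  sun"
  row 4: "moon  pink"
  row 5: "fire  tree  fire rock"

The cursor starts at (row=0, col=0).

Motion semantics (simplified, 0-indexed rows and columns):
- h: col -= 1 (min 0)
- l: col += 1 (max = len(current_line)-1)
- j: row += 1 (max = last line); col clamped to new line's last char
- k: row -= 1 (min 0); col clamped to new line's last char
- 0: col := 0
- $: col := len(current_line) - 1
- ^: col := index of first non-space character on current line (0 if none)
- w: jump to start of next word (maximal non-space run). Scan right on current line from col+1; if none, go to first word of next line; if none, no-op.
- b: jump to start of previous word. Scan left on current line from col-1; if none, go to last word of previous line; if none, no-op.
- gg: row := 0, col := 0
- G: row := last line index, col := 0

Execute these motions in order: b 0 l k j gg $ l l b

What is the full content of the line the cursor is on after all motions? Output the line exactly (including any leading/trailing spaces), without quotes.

Answer: fish sun

Derivation:
After 1 (b): row=0 col=0 char='f'
After 2 (0): row=0 col=0 char='f'
After 3 (l): row=0 col=1 char='i'
After 4 (k): row=0 col=1 char='i'
After 5 (j): row=1 col=1 char='_'
After 6 (gg): row=0 col=0 char='f'
After 7 ($): row=0 col=7 char='n'
After 8 (l): row=0 col=7 char='n'
After 9 (l): row=0 col=7 char='n'
After 10 (b): row=0 col=5 char='s'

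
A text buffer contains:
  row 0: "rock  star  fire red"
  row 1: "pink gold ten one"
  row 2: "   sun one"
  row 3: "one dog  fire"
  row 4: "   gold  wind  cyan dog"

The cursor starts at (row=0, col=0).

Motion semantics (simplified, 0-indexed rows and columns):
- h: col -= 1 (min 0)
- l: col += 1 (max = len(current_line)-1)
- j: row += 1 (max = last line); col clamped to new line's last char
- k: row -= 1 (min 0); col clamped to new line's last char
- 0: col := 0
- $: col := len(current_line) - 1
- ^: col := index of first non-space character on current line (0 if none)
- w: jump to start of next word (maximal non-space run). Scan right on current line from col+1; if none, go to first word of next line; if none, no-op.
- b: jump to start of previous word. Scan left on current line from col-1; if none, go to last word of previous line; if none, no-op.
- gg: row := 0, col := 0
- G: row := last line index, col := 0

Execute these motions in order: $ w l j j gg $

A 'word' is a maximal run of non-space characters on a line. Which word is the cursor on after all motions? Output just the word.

After 1 ($): row=0 col=19 char='d'
After 2 (w): row=1 col=0 char='p'
After 3 (l): row=1 col=1 char='i'
After 4 (j): row=2 col=1 char='_'
After 5 (j): row=3 col=1 char='n'
After 6 (gg): row=0 col=0 char='r'
After 7 ($): row=0 col=19 char='d'

Answer: red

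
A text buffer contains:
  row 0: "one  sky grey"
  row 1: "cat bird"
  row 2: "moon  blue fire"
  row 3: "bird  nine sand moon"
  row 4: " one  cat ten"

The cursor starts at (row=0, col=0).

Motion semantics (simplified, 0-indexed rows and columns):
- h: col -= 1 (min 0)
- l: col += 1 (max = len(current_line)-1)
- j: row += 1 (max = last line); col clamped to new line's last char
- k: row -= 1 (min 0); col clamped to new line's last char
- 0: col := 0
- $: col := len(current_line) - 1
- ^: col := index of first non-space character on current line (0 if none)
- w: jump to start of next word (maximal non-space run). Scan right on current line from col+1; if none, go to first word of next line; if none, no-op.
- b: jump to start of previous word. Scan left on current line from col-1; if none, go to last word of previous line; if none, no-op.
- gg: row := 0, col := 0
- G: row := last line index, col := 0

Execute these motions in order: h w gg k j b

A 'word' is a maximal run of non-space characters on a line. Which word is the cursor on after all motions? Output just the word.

After 1 (h): row=0 col=0 char='o'
After 2 (w): row=0 col=5 char='s'
After 3 (gg): row=0 col=0 char='o'
After 4 (k): row=0 col=0 char='o'
After 5 (j): row=1 col=0 char='c'
After 6 (b): row=0 col=9 char='g'

Answer: grey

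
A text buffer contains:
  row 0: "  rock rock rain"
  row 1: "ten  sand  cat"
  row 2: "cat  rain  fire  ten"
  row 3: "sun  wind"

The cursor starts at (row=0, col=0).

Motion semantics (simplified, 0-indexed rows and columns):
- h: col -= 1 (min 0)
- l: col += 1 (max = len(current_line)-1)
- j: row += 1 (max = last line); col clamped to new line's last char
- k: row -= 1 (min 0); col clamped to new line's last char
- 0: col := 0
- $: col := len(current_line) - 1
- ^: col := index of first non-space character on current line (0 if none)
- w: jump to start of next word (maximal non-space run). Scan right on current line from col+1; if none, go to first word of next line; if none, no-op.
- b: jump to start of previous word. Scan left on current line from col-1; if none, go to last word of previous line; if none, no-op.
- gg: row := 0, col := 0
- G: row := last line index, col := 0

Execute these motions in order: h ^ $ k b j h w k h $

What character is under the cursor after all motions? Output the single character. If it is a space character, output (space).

Answer: t

Derivation:
After 1 (h): row=0 col=0 char='_'
After 2 (^): row=0 col=2 char='r'
After 3 ($): row=0 col=15 char='n'
After 4 (k): row=0 col=15 char='n'
After 5 (b): row=0 col=12 char='r'
After 6 (j): row=1 col=12 char='a'
After 7 (h): row=1 col=11 char='c'
After 8 (w): row=2 col=0 char='c'
After 9 (k): row=1 col=0 char='t'
After 10 (h): row=1 col=0 char='t'
After 11 ($): row=1 col=13 char='t'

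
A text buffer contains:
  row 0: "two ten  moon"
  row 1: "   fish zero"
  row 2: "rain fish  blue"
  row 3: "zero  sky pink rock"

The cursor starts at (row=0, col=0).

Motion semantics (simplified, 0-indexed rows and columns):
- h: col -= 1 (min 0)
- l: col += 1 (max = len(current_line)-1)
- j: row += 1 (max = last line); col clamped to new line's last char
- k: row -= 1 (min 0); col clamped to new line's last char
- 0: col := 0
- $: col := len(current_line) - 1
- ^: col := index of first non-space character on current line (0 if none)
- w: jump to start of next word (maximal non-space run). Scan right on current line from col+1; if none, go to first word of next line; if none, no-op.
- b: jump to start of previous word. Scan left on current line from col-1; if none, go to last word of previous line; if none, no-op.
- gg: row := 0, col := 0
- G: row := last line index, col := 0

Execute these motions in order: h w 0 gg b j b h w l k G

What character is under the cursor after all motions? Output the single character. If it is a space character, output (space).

Answer: z

Derivation:
After 1 (h): row=0 col=0 char='t'
After 2 (w): row=0 col=4 char='t'
After 3 (0): row=0 col=0 char='t'
After 4 (gg): row=0 col=0 char='t'
After 5 (b): row=0 col=0 char='t'
After 6 (j): row=1 col=0 char='_'
After 7 (b): row=0 col=9 char='m'
After 8 (h): row=0 col=8 char='_'
After 9 (w): row=0 col=9 char='m'
After 10 (l): row=0 col=10 char='o'
After 11 (k): row=0 col=10 char='o'
After 12 (G): row=3 col=0 char='z'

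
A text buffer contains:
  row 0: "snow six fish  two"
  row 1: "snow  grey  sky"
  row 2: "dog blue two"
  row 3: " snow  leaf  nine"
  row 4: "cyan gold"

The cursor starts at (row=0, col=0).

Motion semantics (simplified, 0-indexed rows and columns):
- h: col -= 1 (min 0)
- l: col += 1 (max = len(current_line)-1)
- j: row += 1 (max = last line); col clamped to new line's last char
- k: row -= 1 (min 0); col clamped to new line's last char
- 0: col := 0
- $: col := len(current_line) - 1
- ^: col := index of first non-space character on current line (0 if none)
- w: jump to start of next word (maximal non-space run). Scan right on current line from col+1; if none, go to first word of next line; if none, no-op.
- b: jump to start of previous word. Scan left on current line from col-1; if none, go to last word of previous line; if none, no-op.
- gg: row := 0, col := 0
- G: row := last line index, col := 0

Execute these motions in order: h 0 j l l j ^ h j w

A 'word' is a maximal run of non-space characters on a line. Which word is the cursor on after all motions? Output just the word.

After 1 (h): row=0 col=0 char='s'
After 2 (0): row=0 col=0 char='s'
After 3 (j): row=1 col=0 char='s'
After 4 (l): row=1 col=1 char='n'
After 5 (l): row=1 col=2 char='o'
After 6 (j): row=2 col=2 char='g'
After 7 (^): row=2 col=0 char='d'
After 8 (h): row=2 col=0 char='d'
After 9 (j): row=3 col=0 char='_'
After 10 (w): row=3 col=1 char='s'

Answer: snow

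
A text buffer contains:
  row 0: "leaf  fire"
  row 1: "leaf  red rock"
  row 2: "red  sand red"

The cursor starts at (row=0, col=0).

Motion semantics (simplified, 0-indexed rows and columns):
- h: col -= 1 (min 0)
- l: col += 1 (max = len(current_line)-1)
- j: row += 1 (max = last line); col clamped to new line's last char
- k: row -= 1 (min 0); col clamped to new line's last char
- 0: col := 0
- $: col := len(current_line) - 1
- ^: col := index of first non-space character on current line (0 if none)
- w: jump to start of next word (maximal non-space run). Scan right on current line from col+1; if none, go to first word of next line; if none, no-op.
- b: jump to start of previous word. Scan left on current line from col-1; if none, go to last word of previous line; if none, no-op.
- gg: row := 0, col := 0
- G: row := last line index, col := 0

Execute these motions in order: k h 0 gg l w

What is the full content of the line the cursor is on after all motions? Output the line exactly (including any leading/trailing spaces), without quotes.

Answer: leaf  fire

Derivation:
After 1 (k): row=0 col=0 char='l'
After 2 (h): row=0 col=0 char='l'
After 3 (0): row=0 col=0 char='l'
After 4 (gg): row=0 col=0 char='l'
After 5 (l): row=0 col=1 char='e'
After 6 (w): row=0 col=6 char='f'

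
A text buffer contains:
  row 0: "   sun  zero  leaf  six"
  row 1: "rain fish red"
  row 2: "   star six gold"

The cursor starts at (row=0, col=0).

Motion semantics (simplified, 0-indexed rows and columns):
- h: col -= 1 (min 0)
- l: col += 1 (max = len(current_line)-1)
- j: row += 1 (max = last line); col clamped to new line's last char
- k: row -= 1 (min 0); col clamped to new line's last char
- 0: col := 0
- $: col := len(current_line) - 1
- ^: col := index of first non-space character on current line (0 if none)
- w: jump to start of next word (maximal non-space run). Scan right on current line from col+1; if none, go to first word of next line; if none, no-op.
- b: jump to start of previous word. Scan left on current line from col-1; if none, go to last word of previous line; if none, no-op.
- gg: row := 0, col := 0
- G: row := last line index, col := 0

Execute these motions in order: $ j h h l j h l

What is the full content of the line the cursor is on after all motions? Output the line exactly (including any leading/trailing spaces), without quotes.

After 1 ($): row=0 col=22 char='x'
After 2 (j): row=1 col=12 char='d'
After 3 (h): row=1 col=11 char='e'
After 4 (h): row=1 col=10 char='r'
After 5 (l): row=1 col=11 char='e'
After 6 (j): row=2 col=11 char='_'
After 7 (h): row=2 col=10 char='x'
After 8 (l): row=2 col=11 char='_'

Answer:    star six gold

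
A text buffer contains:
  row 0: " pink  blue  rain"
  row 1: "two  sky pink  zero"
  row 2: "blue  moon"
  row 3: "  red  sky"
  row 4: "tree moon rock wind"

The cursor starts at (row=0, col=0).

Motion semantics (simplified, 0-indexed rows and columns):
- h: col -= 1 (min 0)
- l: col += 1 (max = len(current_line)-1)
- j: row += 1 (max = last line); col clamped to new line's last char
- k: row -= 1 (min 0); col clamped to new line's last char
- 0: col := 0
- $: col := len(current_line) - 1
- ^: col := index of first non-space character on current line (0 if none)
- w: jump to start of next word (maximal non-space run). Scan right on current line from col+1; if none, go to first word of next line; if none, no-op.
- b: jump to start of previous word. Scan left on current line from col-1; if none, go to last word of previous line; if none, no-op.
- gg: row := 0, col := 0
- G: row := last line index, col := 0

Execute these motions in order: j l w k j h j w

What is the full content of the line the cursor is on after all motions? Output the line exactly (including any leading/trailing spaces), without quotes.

Answer: blue  moon

Derivation:
After 1 (j): row=1 col=0 char='t'
After 2 (l): row=1 col=1 char='w'
After 3 (w): row=1 col=5 char='s'
After 4 (k): row=0 col=5 char='_'
After 5 (j): row=1 col=5 char='s'
After 6 (h): row=1 col=4 char='_'
After 7 (j): row=2 col=4 char='_'
After 8 (w): row=2 col=6 char='m'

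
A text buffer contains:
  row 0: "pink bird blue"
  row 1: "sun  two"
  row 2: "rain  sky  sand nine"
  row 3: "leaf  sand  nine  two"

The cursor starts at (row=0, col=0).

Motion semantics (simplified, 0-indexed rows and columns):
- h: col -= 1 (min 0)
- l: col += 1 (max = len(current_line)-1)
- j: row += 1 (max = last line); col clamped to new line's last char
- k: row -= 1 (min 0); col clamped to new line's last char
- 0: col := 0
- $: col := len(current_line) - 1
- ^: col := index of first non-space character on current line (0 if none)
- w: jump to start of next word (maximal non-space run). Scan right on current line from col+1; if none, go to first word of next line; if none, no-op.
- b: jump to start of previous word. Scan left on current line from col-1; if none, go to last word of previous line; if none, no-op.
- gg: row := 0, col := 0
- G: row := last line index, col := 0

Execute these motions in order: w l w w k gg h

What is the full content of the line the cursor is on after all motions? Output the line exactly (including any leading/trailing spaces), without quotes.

After 1 (w): row=0 col=5 char='b'
After 2 (l): row=0 col=6 char='i'
After 3 (w): row=0 col=10 char='b'
After 4 (w): row=1 col=0 char='s'
After 5 (k): row=0 col=0 char='p'
After 6 (gg): row=0 col=0 char='p'
After 7 (h): row=0 col=0 char='p'

Answer: pink bird blue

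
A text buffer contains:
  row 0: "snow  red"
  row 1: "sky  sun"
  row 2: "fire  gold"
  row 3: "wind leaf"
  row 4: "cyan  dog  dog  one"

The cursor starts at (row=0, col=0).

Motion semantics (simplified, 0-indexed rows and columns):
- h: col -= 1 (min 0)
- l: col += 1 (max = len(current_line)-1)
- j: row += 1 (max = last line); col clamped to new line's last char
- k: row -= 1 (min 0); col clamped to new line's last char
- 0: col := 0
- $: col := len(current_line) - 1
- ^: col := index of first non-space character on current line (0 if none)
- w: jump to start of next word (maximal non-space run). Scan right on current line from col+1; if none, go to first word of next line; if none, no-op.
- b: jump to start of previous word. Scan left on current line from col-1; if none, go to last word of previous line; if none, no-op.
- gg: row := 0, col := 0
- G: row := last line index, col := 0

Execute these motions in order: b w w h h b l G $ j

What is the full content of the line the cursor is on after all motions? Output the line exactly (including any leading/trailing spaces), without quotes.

Answer: cyan  dog  dog  one

Derivation:
After 1 (b): row=0 col=0 char='s'
After 2 (w): row=0 col=6 char='r'
After 3 (w): row=1 col=0 char='s'
After 4 (h): row=1 col=0 char='s'
After 5 (h): row=1 col=0 char='s'
After 6 (b): row=0 col=6 char='r'
After 7 (l): row=0 col=7 char='e'
After 8 (G): row=4 col=0 char='c'
After 9 ($): row=4 col=18 char='e'
After 10 (j): row=4 col=18 char='e'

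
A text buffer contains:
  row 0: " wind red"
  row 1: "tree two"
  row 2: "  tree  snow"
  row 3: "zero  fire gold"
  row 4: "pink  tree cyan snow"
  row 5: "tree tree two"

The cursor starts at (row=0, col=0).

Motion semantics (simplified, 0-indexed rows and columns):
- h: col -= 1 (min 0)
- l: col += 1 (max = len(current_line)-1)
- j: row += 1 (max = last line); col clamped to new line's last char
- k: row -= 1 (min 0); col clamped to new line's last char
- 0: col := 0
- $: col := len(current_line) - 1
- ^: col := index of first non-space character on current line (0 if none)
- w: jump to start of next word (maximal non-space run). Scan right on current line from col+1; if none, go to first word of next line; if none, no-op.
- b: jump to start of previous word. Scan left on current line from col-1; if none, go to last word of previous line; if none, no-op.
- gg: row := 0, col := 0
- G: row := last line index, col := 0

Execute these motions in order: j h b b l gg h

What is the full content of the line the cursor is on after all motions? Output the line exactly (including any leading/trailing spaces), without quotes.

After 1 (j): row=1 col=0 char='t'
After 2 (h): row=1 col=0 char='t'
After 3 (b): row=0 col=6 char='r'
After 4 (b): row=0 col=1 char='w'
After 5 (l): row=0 col=2 char='i'
After 6 (gg): row=0 col=0 char='_'
After 7 (h): row=0 col=0 char='_'

Answer:  wind red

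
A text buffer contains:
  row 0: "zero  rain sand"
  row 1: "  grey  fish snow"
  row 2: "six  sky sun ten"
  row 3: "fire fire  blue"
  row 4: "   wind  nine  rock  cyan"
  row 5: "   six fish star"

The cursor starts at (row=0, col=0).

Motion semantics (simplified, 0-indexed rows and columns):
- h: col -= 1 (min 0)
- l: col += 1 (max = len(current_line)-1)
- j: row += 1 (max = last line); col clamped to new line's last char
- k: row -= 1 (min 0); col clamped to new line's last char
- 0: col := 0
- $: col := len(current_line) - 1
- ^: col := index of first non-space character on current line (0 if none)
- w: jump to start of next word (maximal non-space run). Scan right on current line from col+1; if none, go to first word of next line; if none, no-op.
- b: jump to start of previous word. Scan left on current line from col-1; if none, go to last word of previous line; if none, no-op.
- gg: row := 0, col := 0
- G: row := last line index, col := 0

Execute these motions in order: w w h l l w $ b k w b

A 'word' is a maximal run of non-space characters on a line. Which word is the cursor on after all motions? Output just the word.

After 1 (w): row=0 col=6 char='r'
After 2 (w): row=0 col=11 char='s'
After 3 (h): row=0 col=10 char='_'
After 4 (l): row=0 col=11 char='s'
After 5 (l): row=0 col=12 char='a'
After 6 (w): row=1 col=2 char='g'
After 7 ($): row=1 col=16 char='w'
After 8 (b): row=1 col=13 char='s'
After 9 (k): row=0 col=13 char='n'
After 10 (w): row=1 col=2 char='g'
After 11 (b): row=0 col=11 char='s'

Answer: sand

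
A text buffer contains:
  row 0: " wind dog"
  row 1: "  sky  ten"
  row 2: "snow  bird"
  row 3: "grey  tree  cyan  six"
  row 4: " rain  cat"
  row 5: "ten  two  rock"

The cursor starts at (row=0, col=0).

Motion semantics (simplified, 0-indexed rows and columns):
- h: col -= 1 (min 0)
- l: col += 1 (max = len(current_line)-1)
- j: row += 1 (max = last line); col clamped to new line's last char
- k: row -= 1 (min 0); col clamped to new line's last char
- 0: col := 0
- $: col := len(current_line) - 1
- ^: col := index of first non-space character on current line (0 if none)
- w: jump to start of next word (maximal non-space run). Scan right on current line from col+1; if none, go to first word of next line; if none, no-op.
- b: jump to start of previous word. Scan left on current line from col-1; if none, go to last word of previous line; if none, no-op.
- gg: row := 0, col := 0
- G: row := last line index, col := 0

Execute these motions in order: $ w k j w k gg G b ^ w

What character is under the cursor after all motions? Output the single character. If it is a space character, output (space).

Answer: c

Derivation:
After 1 ($): row=0 col=8 char='g'
After 2 (w): row=1 col=2 char='s'
After 3 (k): row=0 col=2 char='i'
After 4 (j): row=1 col=2 char='s'
After 5 (w): row=1 col=7 char='t'
After 6 (k): row=0 col=7 char='o'
After 7 (gg): row=0 col=0 char='_'
After 8 (G): row=5 col=0 char='t'
After 9 (b): row=4 col=7 char='c'
After 10 (^): row=4 col=1 char='r'
After 11 (w): row=4 col=7 char='c'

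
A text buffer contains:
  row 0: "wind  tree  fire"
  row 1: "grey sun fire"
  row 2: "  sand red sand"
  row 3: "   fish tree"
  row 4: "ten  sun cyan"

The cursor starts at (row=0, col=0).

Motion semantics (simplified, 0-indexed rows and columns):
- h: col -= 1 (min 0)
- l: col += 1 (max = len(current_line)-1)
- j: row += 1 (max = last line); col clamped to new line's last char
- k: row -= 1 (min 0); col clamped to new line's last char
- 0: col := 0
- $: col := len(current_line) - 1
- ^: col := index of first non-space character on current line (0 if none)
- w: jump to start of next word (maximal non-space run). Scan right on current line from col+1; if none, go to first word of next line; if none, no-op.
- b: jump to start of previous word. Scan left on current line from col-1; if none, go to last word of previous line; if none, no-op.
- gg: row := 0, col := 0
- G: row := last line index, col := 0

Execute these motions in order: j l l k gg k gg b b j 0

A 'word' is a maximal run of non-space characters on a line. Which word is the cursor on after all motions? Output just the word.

After 1 (j): row=1 col=0 char='g'
After 2 (l): row=1 col=1 char='r'
After 3 (l): row=1 col=2 char='e'
After 4 (k): row=0 col=2 char='n'
After 5 (gg): row=0 col=0 char='w'
After 6 (k): row=0 col=0 char='w'
After 7 (gg): row=0 col=0 char='w'
After 8 (b): row=0 col=0 char='w'
After 9 (b): row=0 col=0 char='w'
After 10 (j): row=1 col=0 char='g'
After 11 (0): row=1 col=0 char='g'

Answer: grey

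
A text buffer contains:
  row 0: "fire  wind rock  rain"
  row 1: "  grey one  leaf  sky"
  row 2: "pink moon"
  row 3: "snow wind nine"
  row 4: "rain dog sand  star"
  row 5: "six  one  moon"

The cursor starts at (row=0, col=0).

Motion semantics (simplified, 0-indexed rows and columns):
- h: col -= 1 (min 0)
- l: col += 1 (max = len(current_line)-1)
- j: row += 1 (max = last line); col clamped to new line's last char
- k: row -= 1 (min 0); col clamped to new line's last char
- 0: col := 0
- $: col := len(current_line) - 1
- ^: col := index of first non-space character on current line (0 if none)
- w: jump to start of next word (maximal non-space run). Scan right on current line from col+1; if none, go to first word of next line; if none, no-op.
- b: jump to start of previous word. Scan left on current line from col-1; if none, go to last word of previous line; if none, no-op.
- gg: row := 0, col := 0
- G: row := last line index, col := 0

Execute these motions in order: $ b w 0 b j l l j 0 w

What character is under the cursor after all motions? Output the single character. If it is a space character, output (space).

After 1 ($): row=0 col=20 char='n'
After 2 (b): row=0 col=17 char='r'
After 3 (w): row=1 col=2 char='g'
After 4 (0): row=1 col=0 char='_'
After 5 (b): row=0 col=17 char='r'
After 6 (j): row=1 col=17 char='_'
After 7 (l): row=1 col=18 char='s'
After 8 (l): row=1 col=19 char='k'
After 9 (j): row=2 col=8 char='n'
After 10 (0): row=2 col=0 char='p'
After 11 (w): row=2 col=5 char='m'

Answer: m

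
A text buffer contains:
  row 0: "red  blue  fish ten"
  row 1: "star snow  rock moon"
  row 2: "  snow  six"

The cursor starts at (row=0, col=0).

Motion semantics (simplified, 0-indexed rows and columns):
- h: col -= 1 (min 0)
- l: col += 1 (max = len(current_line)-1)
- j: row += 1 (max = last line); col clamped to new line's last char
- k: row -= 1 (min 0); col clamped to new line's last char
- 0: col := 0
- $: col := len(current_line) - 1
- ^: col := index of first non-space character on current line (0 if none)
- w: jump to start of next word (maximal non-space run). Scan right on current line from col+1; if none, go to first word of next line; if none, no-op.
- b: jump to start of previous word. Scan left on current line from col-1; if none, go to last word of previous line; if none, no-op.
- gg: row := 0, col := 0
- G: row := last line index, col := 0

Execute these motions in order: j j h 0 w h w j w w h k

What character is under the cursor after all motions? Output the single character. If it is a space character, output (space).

After 1 (j): row=1 col=0 char='s'
After 2 (j): row=2 col=0 char='_'
After 3 (h): row=2 col=0 char='_'
After 4 (0): row=2 col=0 char='_'
After 5 (w): row=2 col=2 char='s'
After 6 (h): row=2 col=1 char='_'
After 7 (w): row=2 col=2 char='s'
After 8 (j): row=2 col=2 char='s'
After 9 (w): row=2 col=8 char='s'
After 10 (w): row=2 col=8 char='s'
After 11 (h): row=2 col=7 char='_'
After 12 (k): row=1 col=7 char='o'

Answer: o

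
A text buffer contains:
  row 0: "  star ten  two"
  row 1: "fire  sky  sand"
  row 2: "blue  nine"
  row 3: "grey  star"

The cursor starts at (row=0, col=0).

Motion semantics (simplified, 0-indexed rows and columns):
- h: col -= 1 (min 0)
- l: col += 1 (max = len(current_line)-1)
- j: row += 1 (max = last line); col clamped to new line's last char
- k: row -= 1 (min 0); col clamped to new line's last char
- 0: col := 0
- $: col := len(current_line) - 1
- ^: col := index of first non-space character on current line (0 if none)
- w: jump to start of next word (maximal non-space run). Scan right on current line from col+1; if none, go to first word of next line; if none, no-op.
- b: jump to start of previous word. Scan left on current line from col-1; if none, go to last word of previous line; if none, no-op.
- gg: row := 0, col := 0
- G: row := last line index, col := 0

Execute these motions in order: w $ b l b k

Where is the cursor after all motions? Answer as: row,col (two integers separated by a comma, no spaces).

Answer: 0,12

Derivation:
After 1 (w): row=0 col=2 char='s'
After 2 ($): row=0 col=14 char='o'
After 3 (b): row=0 col=12 char='t'
After 4 (l): row=0 col=13 char='w'
After 5 (b): row=0 col=12 char='t'
After 6 (k): row=0 col=12 char='t'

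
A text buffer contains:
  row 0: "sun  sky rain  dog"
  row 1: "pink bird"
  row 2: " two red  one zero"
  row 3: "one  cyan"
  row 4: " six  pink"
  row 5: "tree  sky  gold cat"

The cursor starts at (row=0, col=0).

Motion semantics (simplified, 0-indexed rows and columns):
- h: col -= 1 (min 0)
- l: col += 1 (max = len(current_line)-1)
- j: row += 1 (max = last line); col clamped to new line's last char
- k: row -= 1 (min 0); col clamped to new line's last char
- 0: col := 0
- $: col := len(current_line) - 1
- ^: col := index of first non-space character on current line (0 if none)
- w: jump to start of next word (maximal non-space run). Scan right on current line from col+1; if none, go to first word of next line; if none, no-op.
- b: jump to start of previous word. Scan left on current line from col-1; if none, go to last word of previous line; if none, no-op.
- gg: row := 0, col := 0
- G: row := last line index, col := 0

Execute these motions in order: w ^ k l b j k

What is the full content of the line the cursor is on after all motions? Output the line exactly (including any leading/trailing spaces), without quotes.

Answer: sun  sky rain  dog

Derivation:
After 1 (w): row=0 col=5 char='s'
After 2 (^): row=0 col=0 char='s'
After 3 (k): row=0 col=0 char='s'
After 4 (l): row=0 col=1 char='u'
After 5 (b): row=0 col=0 char='s'
After 6 (j): row=1 col=0 char='p'
After 7 (k): row=0 col=0 char='s'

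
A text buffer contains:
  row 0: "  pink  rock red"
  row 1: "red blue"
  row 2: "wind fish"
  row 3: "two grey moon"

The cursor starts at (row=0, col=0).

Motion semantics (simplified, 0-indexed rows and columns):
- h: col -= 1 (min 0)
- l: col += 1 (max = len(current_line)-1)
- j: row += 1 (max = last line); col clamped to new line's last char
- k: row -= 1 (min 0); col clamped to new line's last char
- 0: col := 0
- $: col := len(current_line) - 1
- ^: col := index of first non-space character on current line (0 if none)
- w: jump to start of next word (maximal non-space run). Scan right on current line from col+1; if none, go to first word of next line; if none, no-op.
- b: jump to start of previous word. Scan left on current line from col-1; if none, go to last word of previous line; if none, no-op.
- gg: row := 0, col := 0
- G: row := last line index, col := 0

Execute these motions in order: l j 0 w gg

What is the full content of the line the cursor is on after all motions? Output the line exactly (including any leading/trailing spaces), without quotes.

Answer:   pink  rock red

Derivation:
After 1 (l): row=0 col=1 char='_'
After 2 (j): row=1 col=1 char='e'
After 3 (0): row=1 col=0 char='r'
After 4 (w): row=1 col=4 char='b'
After 5 (gg): row=0 col=0 char='_'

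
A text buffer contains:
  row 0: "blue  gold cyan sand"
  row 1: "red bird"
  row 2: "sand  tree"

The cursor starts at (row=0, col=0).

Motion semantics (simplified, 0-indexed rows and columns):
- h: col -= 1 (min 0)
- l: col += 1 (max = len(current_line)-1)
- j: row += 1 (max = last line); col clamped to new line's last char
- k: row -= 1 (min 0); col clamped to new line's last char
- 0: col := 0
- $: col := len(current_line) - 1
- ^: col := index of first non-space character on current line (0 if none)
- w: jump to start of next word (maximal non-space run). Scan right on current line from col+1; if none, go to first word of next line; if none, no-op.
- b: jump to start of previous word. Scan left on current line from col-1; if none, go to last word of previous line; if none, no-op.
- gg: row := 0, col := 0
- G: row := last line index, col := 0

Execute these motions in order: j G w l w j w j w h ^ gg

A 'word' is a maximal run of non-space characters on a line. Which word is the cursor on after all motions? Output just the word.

Answer: blue

Derivation:
After 1 (j): row=1 col=0 char='r'
After 2 (G): row=2 col=0 char='s'
After 3 (w): row=2 col=6 char='t'
After 4 (l): row=2 col=7 char='r'
After 5 (w): row=2 col=7 char='r'
After 6 (j): row=2 col=7 char='r'
After 7 (w): row=2 col=7 char='r'
After 8 (j): row=2 col=7 char='r'
After 9 (w): row=2 col=7 char='r'
After 10 (h): row=2 col=6 char='t'
After 11 (^): row=2 col=0 char='s'
After 12 (gg): row=0 col=0 char='b'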